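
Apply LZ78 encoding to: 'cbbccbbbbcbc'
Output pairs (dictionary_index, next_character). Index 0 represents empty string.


LZ78 encoding steps:
Dictionary: {0: ''}
Step 1: w='' (idx 0), next='c' -> output (0, 'c'), add 'c' as idx 1
Step 2: w='' (idx 0), next='b' -> output (0, 'b'), add 'b' as idx 2
Step 3: w='b' (idx 2), next='c' -> output (2, 'c'), add 'bc' as idx 3
Step 4: w='c' (idx 1), next='b' -> output (1, 'b'), add 'cb' as idx 4
Step 5: w='b' (idx 2), next='b' -> output (2, 'b'), add 'bb' as idx 5
Step 6: w='bc' (idx 3), next='b' -> output (3, 'b'), add 'bcb' as idx 6
Step 7: w='c' (idx 1), end of input -> output (1, '')


Encoded: [(0, 'c'), (0, 'b'), (2, 'c'), (1, 'b'), (2, 'b'), (3, 'b'), (1, '')]


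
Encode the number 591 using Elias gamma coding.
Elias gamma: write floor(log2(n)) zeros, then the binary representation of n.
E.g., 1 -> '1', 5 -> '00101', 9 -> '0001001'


num_bits = floor(log2(591)) + 1 = 10
leading_zeros = num_bits - 1 = 9
binary(591) = 1001001111

Elias gamma(591) = '000000000' + '1001001111' = 0000000001001001111 (19 bits)


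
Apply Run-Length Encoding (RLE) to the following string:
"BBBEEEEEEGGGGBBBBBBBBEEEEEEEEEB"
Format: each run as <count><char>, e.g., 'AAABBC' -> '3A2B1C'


Scanning runs left to right:
  i=0: run of 'B' x 3 -> '3B'
  i=3: run of 'E' x 6 -> '6E'
  i=9: run of 'G' x 4 -> '4G'
  i=13: run of 'B' x 8 -> '8B'
  i=21: run of 'E' x 9 -> '9E'
  i=30: run of 'B' x 1 -> '1B'

RLE = 3B6E4G8B9E1B


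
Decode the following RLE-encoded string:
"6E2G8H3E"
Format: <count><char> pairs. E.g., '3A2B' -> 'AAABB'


Expanding each <count><char> pair:
  6E -> 'EEEEEE'
  2G -> 'GG'
  8H -> 'HHHHHHHH'
  3E -> 'EEE'

Decoded = EEEEEEGGHHHHHHHHEEE


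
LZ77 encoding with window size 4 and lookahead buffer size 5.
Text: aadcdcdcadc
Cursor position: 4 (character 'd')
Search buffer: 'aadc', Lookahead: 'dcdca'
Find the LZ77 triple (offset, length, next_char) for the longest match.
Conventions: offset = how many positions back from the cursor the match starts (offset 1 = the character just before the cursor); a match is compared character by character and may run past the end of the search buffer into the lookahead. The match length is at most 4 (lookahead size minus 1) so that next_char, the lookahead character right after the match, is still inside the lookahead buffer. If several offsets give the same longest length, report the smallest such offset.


Try each offset into the search buffer:
  offset=1 (pos 3, char 'c'): match length 0
  offset=2 (pos 2, char 'd'): match length 4
  offset=3 (pos 1, char 'a'): match length 0
  offset=4 (pos 0, char 'a'): match length 0
Longest match has length 4 at offset 2.
next_char = character at position 4 + 4 = 8 -> 'a'

Best match: offset=2, length=4 (matching 'dcdc' starting at position 2)
LZ77 triple: (2, 4, 'a')


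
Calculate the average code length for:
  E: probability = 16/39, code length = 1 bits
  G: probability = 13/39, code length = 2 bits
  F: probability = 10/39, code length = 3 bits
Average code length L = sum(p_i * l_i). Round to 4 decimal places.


Weighted contributions p_i * l_i:
  E: (16/39) * 1 = 16/39
  G: (13/39) * 2 = 26/39
  F: (10/39) * 3 = 30/39
Sum = (16 + 26 + 30)/39 = 72/39

L = 72/39 = 1.8462 bits/symbol


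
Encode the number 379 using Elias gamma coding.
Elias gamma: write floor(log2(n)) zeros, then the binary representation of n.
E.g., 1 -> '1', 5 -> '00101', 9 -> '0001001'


num_bits = floor(log2(379)) + 1 = 9
leading_zeros = num_bits - 1 = 8
binary(379) = 101111011

Elias gamma(379) = '00000000' + '101111011' = 00000000101111011 (17 bits)


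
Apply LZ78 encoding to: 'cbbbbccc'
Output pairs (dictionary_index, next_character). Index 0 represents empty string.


LZ78 encoding steps:
Dictionary: {0: ''}
Step 1: w='' (idx 0), next='c' -> output (0, 'c'), add 'c' as idx 1
Step 2: w='' (idx 0), next='b' -> output (0, 'b'), add 'b' as idx 2
Step 3: w='b' (idx 2), next='b' -> output (2, 'b'), add 'bb' as idx 3
Step 4: w='b' (idx 2), next='c' -> output (2, 'c'), add 'bc' as idx 4
Step 5: w='c' (idx 1), next='c' -> output (1, 'c'), add 'cc' as idx 5


Encoded: [(0, 'c'), (0, 'b'), (2, 'b'), (2, 'c'), (1, 'c')]


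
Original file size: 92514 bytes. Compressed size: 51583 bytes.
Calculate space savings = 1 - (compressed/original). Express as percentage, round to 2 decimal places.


ratio = compressed/original = 51583/92514 = 0.55757
savings = 1 - ratio = 1 - 0.55757 = 0.44243
as a percentage: 0.44243 * 100 = 44.24%

Space savings = 1 - 51583/92514 = 44.24%


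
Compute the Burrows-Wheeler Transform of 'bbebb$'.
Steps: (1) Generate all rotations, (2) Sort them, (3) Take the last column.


Rotations (sorted):
  0: $bbebb -> last char: b
  1: b$bbeb -> last char: b
  2: bb$bbe -> last char: e
  3: bbebb$ -> last char: $
  4: bebb$b -> last char: b
  5: ebb$bb -> last char: b


BWT = bbe$bb


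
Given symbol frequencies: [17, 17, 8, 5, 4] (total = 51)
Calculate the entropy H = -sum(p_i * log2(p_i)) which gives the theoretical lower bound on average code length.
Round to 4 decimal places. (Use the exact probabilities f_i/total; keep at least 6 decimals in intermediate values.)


Per-symbol terms -p_i * log2(p_i) with p_i = f_i/51:
  p = 17/51 = 0.333333: log2(p) = -1.584963, -p*log2(p) = 0.528321
  p = 17/51 = 0.333333: log2(p) = -1.584963, -p*log2(p) = 0.528321
  p = 8/51 = 0.156863: log2(p) = -2.672425, -p*log2(p) = 0.419204
  p = 5/51 = 0.098039: log2(p) = -3.350497, -p*log2(p) = 0.328480
  p = 4/51 = 0.078431: log2(p) = -3.672425, -p*log2(p) = 0.288033
H = 0.528321 + 0.528321 + 0.419204 + 0.328480 + 0.288033 = 2.092359

H = 2.0924 bits/symbol


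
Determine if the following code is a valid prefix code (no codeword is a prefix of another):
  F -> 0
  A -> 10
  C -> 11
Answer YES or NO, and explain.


Checking each pair (does one codeword prefix another?):
  F='0' vs A='10': no prefix
  F='0' vs C='11': no prefix
  A='10' vs F='0': no prefix
  A='10' vs C='11': no prefix
  C='11' vs F='0': no prefix
  C='11' vs A='10': no prefix
No violation found over all pairs.

YES -- this is a valid prefix code. No codeword is a prefix of any other codeword.


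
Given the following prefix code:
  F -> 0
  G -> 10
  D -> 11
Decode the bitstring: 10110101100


Decoding step by step:
Bits 10 -> G
Bits 11 -> D
Bits 0 -> F
Bits 10 -> G
Bits 11 -> D
Bits 0 -> F
Bits 0 -> F


Decoded message: GDFGDFF


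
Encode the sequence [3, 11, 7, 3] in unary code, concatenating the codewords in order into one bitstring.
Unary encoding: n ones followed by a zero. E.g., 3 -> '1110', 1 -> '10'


Encode each number as n ones followed by a terminating 0:
  3 -> 1110 (4 bits)
  11 -> 111111111110 (12 bits)
  7 -> 11111110 (8 bits)
  3 -> 1110 (4 bits)
Total length = 4 + 12 + 8 + 4 = 28 bits.

Unary([3, 11, 7, 3]) = 1110111111111110111111101110 (28 bits)


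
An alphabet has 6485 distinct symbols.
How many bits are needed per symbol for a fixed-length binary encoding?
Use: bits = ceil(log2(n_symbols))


log2(6485) = 12.6629
Bracket: 2^12 = 4096 < 6485 <= 2^13 = 8192
So ceil(log2(6485)) = 13

bits = ceil(log2(6485)) = ceil(12.6629) = 13 bits


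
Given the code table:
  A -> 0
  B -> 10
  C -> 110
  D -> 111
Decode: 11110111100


Decoding:
111 -> D
10 -> B
111 -> D
10 -> B
0 -> A


Result: DBDBA


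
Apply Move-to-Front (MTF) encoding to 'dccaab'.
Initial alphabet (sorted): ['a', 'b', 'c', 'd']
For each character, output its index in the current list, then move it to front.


MTF encoding:
'd': index 3 in ['a', 'b', 'c', 'd'] -> ['d', 'a', 'b', 'c']
'c': index 3 in ['d', 'a', 'b', 'c'] -> ['c', 'd', 'a', 'b']
'c': index 0 in ['c', 'd', 'a', 'b'] -> ['c', 'd', 'a', 'b']
'a': index 2 in ['c', 'd', 'a', 'b'] -> ['a', 'c', 'd', 'b']
'a': index 0 in ['a', 'c', 'd', 'b'] -> ['a', 'c', 'd', 'b']
'b': index 3 in ['a', 'c', 'd', 'b'] -> ['b', 'a', 'c', 'd']


Output: [3, 3, 0, 2, 0, 3]


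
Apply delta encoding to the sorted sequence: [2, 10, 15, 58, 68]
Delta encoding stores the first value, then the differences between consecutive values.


First value: 2
Deltas:
  10 - 2 = 8
  15 - 10 = 5
  58 - 15 = 43
  68 - 58 = 10


Delta encoded: [2, 8, 5, 43, 10]


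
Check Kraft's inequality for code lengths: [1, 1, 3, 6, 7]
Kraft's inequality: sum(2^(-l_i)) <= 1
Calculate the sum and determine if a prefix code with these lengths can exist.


Sum = 2^(-1) + 2^(-1) + 2^(-3) + 2^(-6) + 2^(-7)
    = 0.5 + 0.5 + 0.125 + 0.015625 + 0.0078125
    = 147/128 = 1.1484375
Since 1.1484375 > 1, Kraft's inequality is NOT satisfied.
A prefix code with these lengths CANNOT exist.

Kraft sum = 1.1484375. Not satisfied.


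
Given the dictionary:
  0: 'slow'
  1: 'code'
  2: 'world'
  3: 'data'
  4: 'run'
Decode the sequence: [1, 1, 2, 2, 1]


Look up each index in the dictionary:
  1 -> 'code'
  1 -> 'code'
  2 -> 'world'
  2 -> 'world'
  1 -> 'code'

Decoded: "code code world world code"


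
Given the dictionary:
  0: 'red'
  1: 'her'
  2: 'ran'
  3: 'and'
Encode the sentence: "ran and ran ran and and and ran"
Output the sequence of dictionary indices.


Look up each word in the dictionary:
  'ran' -> 2
  'and' -> 3
  'ran' -> 2
  'ran' -> 2
  'and' -> 3
  'and' -> 3
  'and' -> 3
  'ran' -> 2

Encoded: [2, 3, 2, 2, 3, 3, 3, 2]


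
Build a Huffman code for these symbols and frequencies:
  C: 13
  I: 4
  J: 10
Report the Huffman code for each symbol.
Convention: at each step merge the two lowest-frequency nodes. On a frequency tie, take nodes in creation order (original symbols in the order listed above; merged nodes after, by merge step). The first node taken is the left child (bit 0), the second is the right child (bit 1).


Huffman tree construction:
Step 1: Merge I(4) + J(10) = 14
Step 2: Merge C(13) + (I+J)(14) = 27
Read each symbol's code off the tree from the root (left child = 0, right child = 1).

Codes:
  C: 0 (length 1)
  I: 10 (length 2)
  J: 11 (length 2)
Average code length: 41/27 = 1.5185 bits/symbol


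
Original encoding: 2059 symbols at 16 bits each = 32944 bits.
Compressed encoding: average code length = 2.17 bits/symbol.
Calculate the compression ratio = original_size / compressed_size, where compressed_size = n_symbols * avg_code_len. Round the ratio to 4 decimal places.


original_size = n_symbols * orig_bits = 2059 * 16 = 32944 bits
compressed_size = n_symbols * avg_code_len = 2059 * 2.17 = 4468.03 bits
ratio = original_size / compressed_size = 32944 / 4468.03 = 7.3733

Compression ratio = 7.3733


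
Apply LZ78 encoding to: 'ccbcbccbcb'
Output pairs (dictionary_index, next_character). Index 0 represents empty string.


LZ78 encoding steps:
Dictionary: {0: ''}
Step 1: w='' (idx 0), next='c' -> output (0, 'c'), add 'c' as idx 1
Step 2: w='c' (idx 1), next='b' -> output (1, 'b'), add 'cb' as idx 2
Step 3: w='cb' (idx 2), next='c' -> output (2, 'c'), add 'cbc' as idx 3
Step 4: w='cbc' (idx 3), next='b' -> output (3, 'b'), add 'cbcb' as idx 4


Encoded: [(0, 'c'), (1, 'b'), (2, 'c'), (3, 'b')]


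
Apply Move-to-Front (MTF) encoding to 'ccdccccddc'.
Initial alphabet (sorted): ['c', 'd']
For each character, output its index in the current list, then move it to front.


MTF encoding:
'c': index 0 in ['c', 'd'] -> ['c', 'd']
'c': index 0 in ['c', 'd'] -> ['c', 'd']
'd': index 1 in ['c', 'd'] -> ['d', 'c']
'c': index 1 in ['d', 'c'] -> ['c', 'd']
'c': index 0 in ['c', 'd'] -> ['c', 'd']
'c': index 0 in ['c', 'd'] -> ['c', 'd']
'c': index 0 in ['c', 'd'] -> ['c', 'd']
'd': index 1 in ['c', 'd'] -> ['d', 'c']
'd': index 0 in ['d', 'c'] -> ['d', 'c']
'c': index 1 in ['d', 'c'] -> ['c', 'd']


Output: [0, 0, 1, 1, 0, 0, 0, 1, 0, 1]


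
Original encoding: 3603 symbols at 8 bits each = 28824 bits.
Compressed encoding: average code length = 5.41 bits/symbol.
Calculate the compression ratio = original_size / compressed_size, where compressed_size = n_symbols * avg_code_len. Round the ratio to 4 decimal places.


original_size = n_symbols * orig_bits = 3603 * 8 = 28824 bits
compressed_size = n_symbols * avg_code_len = 3603 * 5.41 = 19492.23 bits
ratio = original_size / compressed_size = 28824 / 19492.23 = 1.4787

Compression ratio = 1.4787


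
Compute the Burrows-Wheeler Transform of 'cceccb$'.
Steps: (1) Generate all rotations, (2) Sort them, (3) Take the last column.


Rotations (sorted):
  0: $cceccb -> last char: b
  1: b$ccecc -> last char: c
  2: cb$ccec -> last char: c
  3: ccb$cce -> last char: e
  4: cceccb$ -> last char: $
  5: ceccb$c -> last char: c
  6: eccb$cc -> last char: c


BWT = bcce$cc


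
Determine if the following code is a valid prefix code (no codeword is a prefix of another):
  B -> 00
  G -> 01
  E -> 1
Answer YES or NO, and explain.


Checking each pair (does one codeword prefix another?):
  B='00' vs G='01': no prefix
  B='00' vs E='1': no prefix
  G='01' vs B='00': no prefix
  G='01' vs E='1': no prefix
  E='1' vs B='00': no prefix
  E='1' vs G='01': no prefix
No violation found over all pairs.

YES -- this is a valid prefix code. No codeword is a prefix of any other codeword.


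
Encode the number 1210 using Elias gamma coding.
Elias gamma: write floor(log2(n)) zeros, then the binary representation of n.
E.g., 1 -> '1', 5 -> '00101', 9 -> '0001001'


num_bits = floor(log2(1210)) + 1 = 11
leading_zeros = num_bits - 1 = 10
binary(1210) = 10010111010

Elias gamma(1210) = '0000000000' + '10010111010' = 000000000010010111010 (21 bits)


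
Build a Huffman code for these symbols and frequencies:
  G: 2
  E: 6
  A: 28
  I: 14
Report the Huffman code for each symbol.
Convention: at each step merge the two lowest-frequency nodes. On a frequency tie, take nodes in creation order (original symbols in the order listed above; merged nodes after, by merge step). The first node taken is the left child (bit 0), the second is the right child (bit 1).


Huffman tree construction:
Step 1: Merge G(2) + E(6) = 8
Step 2: Merge (G+E)(8) + I(14) = 22
Step 3: Merge ((G+E)+I)(22) + A(28) = 50
Read each symbol's code off the tree from the root (left child = 0, right child = 1).

Codes:
  G: 000 (length 3)
  E: 001 (length 3)
  A: 1 (length 1)
  I: 01 (length 2)
Average code length: 80/50 = 1.6000 bits/symbol


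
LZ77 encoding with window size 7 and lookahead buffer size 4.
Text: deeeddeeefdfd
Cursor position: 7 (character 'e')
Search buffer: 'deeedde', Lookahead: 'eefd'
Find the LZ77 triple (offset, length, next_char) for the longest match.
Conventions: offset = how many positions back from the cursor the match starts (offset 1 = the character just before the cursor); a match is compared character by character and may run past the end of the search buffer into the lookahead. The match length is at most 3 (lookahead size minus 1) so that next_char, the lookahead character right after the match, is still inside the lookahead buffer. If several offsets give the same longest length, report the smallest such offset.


Try each offset into the search buffer:
  offset=1 (pos 6, char 'e'): match length 2
  offset=2 (pos 5, char 'd'): match length 0
  offset=3 (pos 4, char 'd'): match length 0
  offset=4 (pos 3, char 'e'): match length 1
  offset=5 (pos 2, char 'e'): match length 2
  offset=6 (pos 1, char 'e'): match length 2
  offset=7 (pos 0, char 'd'): match length 0
Longest match has length 2, found at offsets 1, 5, 6; take the smallest, offset 1.
next_char = character at position 7 + 2 = 9 -> 'f'

Best match: offset=1, length=2 (matching 'ee' starting at position 6)
LZ77 triple: (1, 2, 'f')


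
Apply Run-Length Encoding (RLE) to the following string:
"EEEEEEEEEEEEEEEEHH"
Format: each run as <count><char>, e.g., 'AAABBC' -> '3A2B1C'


Scanning runs left to right:
  i=0: run of 'E' x 16 -> '16E'
  i=16: run of 'H' x 2 -> '2H'

RLE = 16E2H


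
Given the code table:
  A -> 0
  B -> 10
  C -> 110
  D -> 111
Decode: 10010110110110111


Decoding:
10 -> B
0 -> A
10 -> B
110 -> C
110 -> C
110 -> C
111 -> D


Result: BABCCCD


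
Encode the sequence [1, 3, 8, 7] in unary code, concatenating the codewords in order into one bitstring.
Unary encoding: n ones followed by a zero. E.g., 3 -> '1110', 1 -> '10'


Encode each number as n ones followed by a terminating 0:
  1 -> 10 (2 bits)
  3 -> 1110 (4 bits)
  8 -> 111111110 (9 bits)
  7 -> 11111110 (8 bits)
Total length = 2 + 4 + 9 + 8 = 23 bits.

Unary([1, 3, 8, 7]) = 10111011111111011111110 (23 bits)


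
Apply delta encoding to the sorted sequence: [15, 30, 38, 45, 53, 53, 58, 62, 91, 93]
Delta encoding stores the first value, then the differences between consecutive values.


First value: 15
Deltas:
  30 - 15 = 15
  38 - 30 = 8
  45 - 38 = 7
  53 - 45 = 8
  53 - 53 = 0
  58 - 53 = 5
  62 - 58 = 4
  91 - 62 = 29
  93 - 91 = 2


Delta encoded: [15, 15, 8, 7, 8, 0, 5, 4, 29, 2]


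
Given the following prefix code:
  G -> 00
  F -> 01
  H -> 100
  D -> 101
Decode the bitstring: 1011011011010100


Decoding step by step:
Bits 101 -> D
Bits 101 -> D
Bits 101 -> D
Bits 101 -> D
Bits 01 -> F
Bits 00 -> G


Decoded message: DDDDFG


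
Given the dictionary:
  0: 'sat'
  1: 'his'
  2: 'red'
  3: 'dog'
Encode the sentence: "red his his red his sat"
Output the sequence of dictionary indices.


Look up each word in the dictionary:
  'red' -> 2
  'his' -> 1
  'his' -> 1
  'red' -> 2
  'his' -> 1
  'sat' -> 0

Encoded: [2, 1, 1, 2, 1, 0]


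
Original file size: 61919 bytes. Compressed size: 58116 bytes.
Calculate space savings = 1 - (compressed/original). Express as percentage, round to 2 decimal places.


ratio = compressed/original = 58116/61919 = 0.938581
savings = 1 - ratio = 1 - 0.938581 = 0.061419
as a percentage: 0.061419 * 100 = 6.14%

Space savings = 1 - 58116/61919 = 6.14%


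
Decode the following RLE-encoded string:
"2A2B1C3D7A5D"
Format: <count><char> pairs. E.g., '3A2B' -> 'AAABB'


Expanding each <count><char> pair:
  2A -> 'AA'
  2B -> 'BB'
  1C -> 'C'
  3D -> 'DDD'
  7A -> 'AAAAAAA'
  5D -> 'DDDDD'

Decoded = AABBCDDDAAAAAAADDDDD


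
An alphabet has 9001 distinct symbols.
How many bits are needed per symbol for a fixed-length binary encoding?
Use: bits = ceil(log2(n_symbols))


log2(9001) = 13.1359
Bracket: 2^13 = 8192 < 9001 <= 2^14 = 16384
So ceil(log2(9001)) = 14

bits = ceil(log2(9001)) = ceil(13.1359) = 14 bits


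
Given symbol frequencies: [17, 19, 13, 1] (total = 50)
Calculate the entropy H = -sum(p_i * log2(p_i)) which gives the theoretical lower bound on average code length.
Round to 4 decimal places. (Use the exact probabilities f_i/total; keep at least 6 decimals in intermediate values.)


Per-symbol terms -p_i * log2(p_i) with p_i = f_i/50:
  p = 17/50 = 0.340000: log2(p) = -1.556393, -p*log2(p) = 0.529174
  p = 19/50 = 0.380000: log2(p) = -1.395929, -p*log2(p) = 0.530453
  p = 13/50 = 0.260000: log2(p) = -1.943416, -p*log2(p) = 0.505288
  p = 1/50 = 0.020000: log2(p) = -5.643856, -p*log2(p) = 0.112877
H = 0.529174 + 0.530453 + 0.505288 + 0.112877 = 1.677792

H = 1.6778 bits/symbol


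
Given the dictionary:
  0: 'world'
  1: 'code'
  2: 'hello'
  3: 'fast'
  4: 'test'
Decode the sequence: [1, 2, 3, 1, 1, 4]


Look up each index in the dictionary:
  1 -> 'code'
  2 -> 'hello'
  3 -> 'fast'
  1 -> 'code'
  1 -> 'code'
  4 -> 'test'

Decoded: "code hello fast code code test"


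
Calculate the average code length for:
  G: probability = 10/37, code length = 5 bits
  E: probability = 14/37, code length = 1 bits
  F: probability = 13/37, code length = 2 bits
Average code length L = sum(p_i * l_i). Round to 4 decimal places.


Weighted contributions p_i * l_i:
  G: (10/37) * 5 = 50/37
  E: (14/37) * 1 = 14/37
  F: (13/37) * 2 = 26/37
Sum = (50 + 14 + 26)/37 = 90/37

L = 90/37 = 2.4324 bits/symbol


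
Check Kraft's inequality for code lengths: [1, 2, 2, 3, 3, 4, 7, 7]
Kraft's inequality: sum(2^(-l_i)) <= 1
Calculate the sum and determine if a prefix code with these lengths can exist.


Sum = 2^(-1) + 2^(-2) + 2^(-2) + 2^(-3) + 2^(-3) + 2^(-4) + 2^(-7) + 2^(-7)
    = 0.5 + 0.25 + 0.25 + 0.125 + 0.125 + 0.0625 + 0.0078125 + 0.0078125
    = 170/128 = 1.328125
Since 1.328125 > 1, Kraft's inequality is NOT satisfied.
A prefix code with these lengths CANNOT exist.

Kraft sum = 1.328125. Not satisfied.


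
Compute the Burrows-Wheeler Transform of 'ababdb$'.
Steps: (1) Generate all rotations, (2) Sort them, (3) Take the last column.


Rotations (sorted):
  0: $ababdb -> last char: b
  1: ababdb$ -> last char: $
  2: abdb$ab -> last char: b
  3: b$ababd -> last char: d
  4: babdb$a -> last char: a
  5: bdb$aba -> last char: a
  6: db$abab -> last char: b


BWT = b$bdaab


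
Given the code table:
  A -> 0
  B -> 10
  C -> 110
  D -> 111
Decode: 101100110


Decoding:
10 -> B
110 -> C
0 -> A
110 -> C


Result: BCAC


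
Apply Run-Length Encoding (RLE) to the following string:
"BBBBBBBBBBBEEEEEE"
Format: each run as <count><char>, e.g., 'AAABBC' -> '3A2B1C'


Scanning runs left to right:
  i=0: run of 'B' x 11 -> '11B'
  i=11: run of 'E' x 6 -> '6E'

RLE = 11B6E


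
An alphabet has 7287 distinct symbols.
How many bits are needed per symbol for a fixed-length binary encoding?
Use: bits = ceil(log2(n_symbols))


log2(7287) = 12.8311
Bracket: 2^12 = 4096 < 7287 <= 2^13 = 8192
So ceil(log2(7287)) = 13

bits = ceil(log2(7287)) = ceil(12.8311) = 13 bits


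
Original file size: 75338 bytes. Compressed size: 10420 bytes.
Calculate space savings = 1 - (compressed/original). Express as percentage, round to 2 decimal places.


ratio = compressed/original = 10420/75338 = 0.13831
savings = 1 - ratio = 1 - 0.13831 = 0.86169
as a percentage: 0.86169 * 100 = 86.17%

Space savings = 1 - 10420/75338 = 86.17%


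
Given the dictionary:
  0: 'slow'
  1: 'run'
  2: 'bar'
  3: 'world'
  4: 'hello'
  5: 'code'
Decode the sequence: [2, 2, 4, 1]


Look up each index in the dictionary:
  2 -> 'bar'
  2 -> 'bar'
  4 -> 'hello'
  1 -> 'run'

Decoded: "bar bar hello run"


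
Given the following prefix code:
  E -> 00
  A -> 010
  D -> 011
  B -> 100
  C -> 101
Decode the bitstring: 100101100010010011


Decoding step by step:
Bits 100 -> B
Bits 101 -> C
Bits 100 -> B
Bits 010 -> A
Bits 010 -> A
Bits 011 -> D


Decoded message: BCBAAD


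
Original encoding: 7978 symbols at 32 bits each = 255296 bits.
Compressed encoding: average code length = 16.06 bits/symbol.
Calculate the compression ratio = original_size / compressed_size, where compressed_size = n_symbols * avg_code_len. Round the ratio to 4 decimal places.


original_size = n_symbols * orig_bits = 7978 * 32 = 255296 bits
compressed_size = n_symbols * avg_code_len = 7978 * 16.06 = 128126.68 bits
ratio = original_size / compressed_size = 255296 / 128126.68 = 1.9925

Compression ratio = 1.9925


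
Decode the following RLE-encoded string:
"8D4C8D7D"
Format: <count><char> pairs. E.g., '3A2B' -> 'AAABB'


Expanding each <count><char> pair:
  8D -> 'DDDDDDDD'
  4C -> 'CCCC'
  8D -> 'DDDDDDDD'
  7D -> 'DDDDDDD'

Decoded = DDDDDDDDCCCCDDDDDDDDDDDDDDD


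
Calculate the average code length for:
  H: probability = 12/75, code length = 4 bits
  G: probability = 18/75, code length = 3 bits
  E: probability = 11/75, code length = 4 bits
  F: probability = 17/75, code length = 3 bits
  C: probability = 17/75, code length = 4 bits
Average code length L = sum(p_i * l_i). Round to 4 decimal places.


Weighted contributions p_i * l_i:
  H: (12/75) * 4 = 48/75
  G: (18/75) * 3 = 54/75
  E: (11/75) * 4 = 44/75
  F: (17/75) * 3 = 51/75
  C: (17/75) * 4 = 68/75
Sum = (48 + 54 + 44 + 51 + 68)/75 = 265/75

L = 265/75 = 3.5333 bits/symbol


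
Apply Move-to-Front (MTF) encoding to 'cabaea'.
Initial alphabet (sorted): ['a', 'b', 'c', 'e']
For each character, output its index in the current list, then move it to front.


MTF encoding:
'c': index 2 in ['a', 'b', 'c', 'e'] -> ['c', 'a', 'b', 'e']
'a': index 1 in ['c', 'a', 'b', 'e'] -> ['a', 'c', 'b', 'e']
'b': index 2 in ['a', 'c', 'b', 'e'] -> ['b', 'a', 'c', 'e']
'a': index 1 in ['b', 'a', 'c', 'e'] -> ['a', 'b', 'c', 'e']
'e': index 3 in ['a', 'b', 'c', 'e'] -> ['e', 'a', 'b', 'c']
'a': index 1 in ['e', 'a', 'b', 'c'] -> ['a', 'e', 'b', 'c']


Output: [2, 1, 2, 1, 3, 1]


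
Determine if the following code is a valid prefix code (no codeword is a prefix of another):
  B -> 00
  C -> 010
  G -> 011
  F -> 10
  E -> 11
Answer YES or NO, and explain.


Checking each pair (does one codeword prefix another?):
  B='00' vs C='010': no prefix
  B='00' vs G='011': no prefix
  B='00' vs F='10': no prefix
  B='00' vs E='11': no prefix
  C='010' vs B='00': no prefix
  C='010' vs G='011': no prefix
  C='010' vs F='10': no prefix
  C='010' vs E='11': no prefix
  G='011' vs B='00': no prefix
  G='011' vs C='010': no prefix
  G='011' vs F='10': no prefix
  G='011' vs E='11': no prefix
  F='10' vs B='00': no prefix
  F='10' vs C='010': no prefix
  F='10' vs G='011': no prefix
  F='10' vs E='11': no prefix
  E='11' vs B='00': no prefix
  E='11' vs C='010': no prefix
  E='11' vs G='011': no prefix
  E='11' vs F='10': no prefix
No violation found over all pairs.

YES -- this is a valid prefix code. No codeword is a prefix of any other codeword.


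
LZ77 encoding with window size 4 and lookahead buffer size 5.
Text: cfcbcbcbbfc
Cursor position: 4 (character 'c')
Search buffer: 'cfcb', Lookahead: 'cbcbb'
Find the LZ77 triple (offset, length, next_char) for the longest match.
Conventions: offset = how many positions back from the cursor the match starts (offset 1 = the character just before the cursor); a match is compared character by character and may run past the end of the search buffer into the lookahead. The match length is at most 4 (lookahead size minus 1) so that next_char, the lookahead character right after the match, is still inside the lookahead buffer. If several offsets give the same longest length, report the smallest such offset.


Try each offset into the search buffer:
  offset=1 (pos 3, char 'b'): match length 0
  offset=2 (pos 2, char 'c'): match length 4
  offset=3 (pos 1, char 'f'): match length 0
  offset=4 (pos 0, char 'c'): match length 1
Longest match has length 4 at offset 2.
next_char = character at position 4 + 4 = 8 -> 'b'

Best match: offset=2, length=4 (matching 'cbcb' starting at position 2)
LZ77 triple: (2, 4, 'b')


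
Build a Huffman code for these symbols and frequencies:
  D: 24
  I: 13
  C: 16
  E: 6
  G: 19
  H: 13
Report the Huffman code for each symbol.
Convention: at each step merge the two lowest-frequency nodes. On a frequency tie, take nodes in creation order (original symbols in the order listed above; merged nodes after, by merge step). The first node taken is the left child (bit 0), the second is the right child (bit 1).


Huffman tree construction:
Step 1: Merge E(6) + I(13) = 19
Step 2: Merge H(13) + C(16) = 29
Step 3: Merge G(19) + (E+I)(19) = 38
Step 4: Merge D(24) + (H+C)(29) = 53
Step 5: Merge (G+(E+I))(38) + (D+(H+C))(53) = 91
Read each symbol's code off the tree from the root (left child = 0, right child = 1).

Codes:
  D: 10 (length 2)
  I: 011 (length 3)
  C: 111 (length 3)
  E: 010 (length 3)
  G: 00 (length 2)
  H: 110 (length 3)
Average code length: 230/91 = 2.5275 bits/symbol


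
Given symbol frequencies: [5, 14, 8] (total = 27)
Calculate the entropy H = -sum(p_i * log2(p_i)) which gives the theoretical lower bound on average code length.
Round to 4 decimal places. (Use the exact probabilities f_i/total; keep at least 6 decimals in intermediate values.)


Per-symbol terms -p_i * log2(p_i) with p_i = f_i/27:
  p = 5/27 = 0.185185: log2(p) = -2.432959, -p*log2(p) = 0.450548
  p = 14/27 = 0.518519: log2(p) = -0.947533, -p*log2(p) = 0.491313
  p = 8/27 = 0.296296: log2(p) = -1.754888, -p*log2(p) = 0.519967
H = 0.450548 + 0.491313 + 0.519967 = 1.461828

H = 1.4618 bits/symbol


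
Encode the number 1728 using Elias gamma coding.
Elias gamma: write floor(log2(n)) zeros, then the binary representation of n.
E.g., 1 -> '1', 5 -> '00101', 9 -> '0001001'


num_bits = floor(log2(1728)) + 1 = 11
leading_zeros = num_bits - 1 = 10
binary(1728) = 11011000000

Elias gamma(1728) = '0000000000' + '11011000000' = 000000000011011000000 (21 bits)


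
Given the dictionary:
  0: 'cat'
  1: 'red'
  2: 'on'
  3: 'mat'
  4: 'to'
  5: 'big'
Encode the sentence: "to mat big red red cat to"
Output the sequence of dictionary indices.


Look up each word in the dictionary:
  'to' -> 4
  'mat' -> 3
  'big' -> 5
  'red' -> 1
  'red' -> 1
  'cat' -> 0
  'to' -> 4

Encoded: [4, 3, 5, 1, 1, 0, 4]


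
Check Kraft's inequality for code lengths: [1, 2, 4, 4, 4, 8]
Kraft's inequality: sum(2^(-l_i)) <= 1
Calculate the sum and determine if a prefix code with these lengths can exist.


Sum = 2^(-1) + 2^(-2) + 2^(-4) + 2^(-4) + 2^(-4) + 2^(-8)
    = 0.5 + 0.25 + 0.0625 + 0.0625 + 0.0625 + 0.00390625
    = 241/256 = 0.94140625
Since 0.94140625 <= 1, Kraft's inequality IS satisfied.
A prefix code with these lengths CAN exist.

Kraft sum = 0.94140625. Satisfied.


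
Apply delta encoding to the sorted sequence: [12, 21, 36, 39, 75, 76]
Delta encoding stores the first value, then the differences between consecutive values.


First value: 12
Deltas:
  21 - 12 = 9
  36 - 21 = 15
  39 - 36 = 3
  75 - 39 = 36
  76 - 75 = 1


Delta encoded: [12, 9, 15, 3, 36, 1]


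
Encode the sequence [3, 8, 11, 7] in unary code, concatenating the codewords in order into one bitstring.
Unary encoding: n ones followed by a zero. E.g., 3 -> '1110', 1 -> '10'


Encode each number as n ones followed by a terminating 0:
  3 -> 1110 (4 bits)
  8 -> 111111110 (9 bits)
  11 -> 111111111110 (12 bits)
  7 -> 11111110 (8 bits)
Total length = 4 + 9 + 12 + 8 = 33 bits.

Unary([3, 8, 11, 7]) = 111011111111011111111111011111110 (33 bits)


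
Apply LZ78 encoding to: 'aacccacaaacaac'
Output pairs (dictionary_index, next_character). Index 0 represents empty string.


LZ78 encoding steps:
Dictionary: {0: ''}
Step 1: w='' (idx 0), next='a' -> output (0, 'a'), add 'a' as idx 1
Step 2: w='a' (idx 1), next='c' -> output (1, 'c'), add 'ac' as idx 2
Step 3: w='' (idx 0), next='c' -> output (0, 'c'), add 'c' as idx 3
Step 4: w='c' (idx 3), next='a' -> output (3, 'a'), add 'ca' as idx 4
Step 5: w='ca' (idx 4), next='a' -> output (4, 'a'), add 'caa' as idx 5
Step 6: w='ac' (idx 2), next='a' -> output (2, 'a'), add 'aca' as idx 6
Step 7: w='ac' (idx 2), end of input -> output (2, '')


Encoded: [(0, 'a'), (1, 'c'), (0, 'c'), (3, 'a'), (4, 'a'), (2, 'a'), (2, '')]


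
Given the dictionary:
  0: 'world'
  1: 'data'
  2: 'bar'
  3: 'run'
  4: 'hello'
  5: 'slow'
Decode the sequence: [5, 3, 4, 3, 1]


Look up each index in the dictionary:
  5 -> 'slow'
  3 -> 'run'
  4 -> 'hello'
  3 -> 'run'
  1 -> 'data'

Decoded: "slow run hello run data"


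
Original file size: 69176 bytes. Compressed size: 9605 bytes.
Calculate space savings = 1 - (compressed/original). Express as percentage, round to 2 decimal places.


ratio = compressed/original = 9605/69176 = 0.138849
savings = 1 - ratio = 1 - 0.138849 = 0.861151
as a percentage: 0.861151 * 100 = 86.12%

Space savings = 1 - 9605/69176 = 86.12%


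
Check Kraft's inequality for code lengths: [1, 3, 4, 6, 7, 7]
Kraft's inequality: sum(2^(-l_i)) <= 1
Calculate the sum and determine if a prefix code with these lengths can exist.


Sum = 2^(-1) + 2^(-3) + 2^(-4) + 2^(-6) + 2^(-7) + 2^(-7)
    = 0.5 + 0.125 + 0.0625 + 0.015625 + 0.0078125 + 0.0078125
    = 92/128 = 0.71875
Since 0.71875 <= 1, Kraft's inequality IS satisfied.
A prefix code with these lengths CAN exist.

Kraft sum = 0.71875. Satisfied.


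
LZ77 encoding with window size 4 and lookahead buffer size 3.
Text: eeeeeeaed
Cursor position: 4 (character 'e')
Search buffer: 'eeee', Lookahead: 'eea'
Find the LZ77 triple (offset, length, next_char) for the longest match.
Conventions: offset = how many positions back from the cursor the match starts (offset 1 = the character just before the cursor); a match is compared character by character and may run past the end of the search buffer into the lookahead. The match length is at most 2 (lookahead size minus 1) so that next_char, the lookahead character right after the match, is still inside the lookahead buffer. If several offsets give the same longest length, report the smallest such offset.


Try each offset into the search buffer:
  offset=1 (pos 3, char 'e'): match length 2
  offset=2 (pos 2, char 'e'): match length 2
  offset=3 (pos 1, char 'e'): match length 2
  offset=4 (pos 0, char 'e'): match length 2
Longest match has length 2, found at offsets 1, 2, 3, 4; take the smallest, offset 1.
next_char = character at position 4 + 2 = 6 -> 'a'

Best match: offset=1, length=2 (matching 'ee' starting at position 3)
LZ77 triple: (1, 2, 'a')


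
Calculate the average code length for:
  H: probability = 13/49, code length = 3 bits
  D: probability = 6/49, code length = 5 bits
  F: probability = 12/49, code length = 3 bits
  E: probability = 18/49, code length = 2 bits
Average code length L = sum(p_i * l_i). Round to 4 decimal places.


Weighted contributions p_i * l_i:
  H: (13/49) * 3 = 39/49
  D: (6/49) * 5 = 30/49
  F: (12/49) * 3 = 36/49
  E: (18/49) * 2 = 36/49
Sum = (39 + 30 + 36 + 36)/49 = 141/49

L = 141/49 = 2.8776 bits/symbol


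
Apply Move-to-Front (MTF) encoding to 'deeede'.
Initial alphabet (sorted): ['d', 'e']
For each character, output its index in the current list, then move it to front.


MTF encoding:
'd': index 0 in ['d', 'e'] -> ['d', 'e']
'e': index 1 in ['d', 'e'] -> ['e', 'd']
'e': index 0 in ['e', 'd'] -> ['e', 'd']
'e': index 0 in ['e', 'd'] -> ['e', 'd']
'd': index 1 in ['e', 'd'] -> ['d', 'e']
'e': index 1 in ['d', 'e'] -> ['e', 'd']


Output: [0, 1, 0, 0, 1, 1]


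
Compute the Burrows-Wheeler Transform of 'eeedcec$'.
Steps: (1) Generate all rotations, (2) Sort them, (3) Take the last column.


Rotations (sorted):
  0: $eeedcec -> last char: c
  1: c$eeedce -> last char: e
  2: cec$eeed -> last char: d
  3: dcec$eee -> last char: e
  4: ec$eeedc -> last char: c
  5: edcec$ee -> last char: e
  6: eedcec$e -> last char: e
  7: eeedcec$ -> last char: $


BWT = cedecee$


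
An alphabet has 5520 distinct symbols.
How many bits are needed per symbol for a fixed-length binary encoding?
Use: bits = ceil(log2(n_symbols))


log2(5520) = 12.4305
Bracket: 2^12 = 4096 < 5520 <= 2^13 = 8192
So ceil(log2(5520)) = 13

bits = ceil(log2(5520)) = ceil(12.4305) = 13 bits


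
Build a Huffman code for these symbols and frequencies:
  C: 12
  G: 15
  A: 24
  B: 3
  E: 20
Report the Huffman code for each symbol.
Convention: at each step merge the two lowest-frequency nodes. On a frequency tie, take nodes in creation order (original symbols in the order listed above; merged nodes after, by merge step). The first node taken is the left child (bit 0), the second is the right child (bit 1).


Huffman tree construction:
Step 1: Merge B(3) + C(12) = 15
Step 2: Merge G(15) + (B+C)(15) = 30
Step 3: Merge E(20) + A(24) = 44
Step 4: Merge (G+(B+C))(30) + (E+A)(44) = 74
Read each symbol's code off the tree from the root (left child = 0, right child = 1).

Codes:
  C: 011 (length 3)
  G: 00 (length 2)
  A: 11 (length 2)
  B: 010 (length 3)
  E: 10 (length 2)
Average code length: 163/74 = 2.2027 bits/symbol


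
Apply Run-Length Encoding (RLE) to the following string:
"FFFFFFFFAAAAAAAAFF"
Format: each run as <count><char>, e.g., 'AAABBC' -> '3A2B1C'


Scanning runs left to right:
  i=0: run of 'F' x 8 -> '8F'
  i=8: run of 'A' x 8 -> '8A'
  i=16: run of 'F' x 2 -> '2F'

RLE = 8F8A2F


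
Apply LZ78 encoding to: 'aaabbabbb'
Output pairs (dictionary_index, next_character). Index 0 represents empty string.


LZ78 encoding steps:
Dictionary: {0: ''}
Step 1: w='' (idx 0), next='a' -> output (0, 'a'), add 'a' as idx 1
Step 2: w='a' (idx 1), next='a' -> output (1, 'a'), add 'aa' as idx 2
Step 3: w='' (idx 0), next='b' -> output (0, 'b'), add 'b' as idx 3
Step 4: w='b' (idx 3), next='a' -> output (3, 'a'), add 'ba' as idx 4
Step 5: w='b' (idx 3), next='b' -> output (3, 'b'), add 'bb' as idx 5
Step 6: w='b' (idx 3), end of input -> output (3, '')


Encoded: [(0, 'a'), (1, 'a'), (0, 'b'), (3, 'a'), (3, 'b'), (3, '')]


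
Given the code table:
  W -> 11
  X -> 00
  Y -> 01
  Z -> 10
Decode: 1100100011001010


Decoding:
11 -> W
00 -> X
10 -> Z
00 -> X
11 -> W
00 -> X
10 -> Z
10 -> Z


Result: WXZXWXZZ


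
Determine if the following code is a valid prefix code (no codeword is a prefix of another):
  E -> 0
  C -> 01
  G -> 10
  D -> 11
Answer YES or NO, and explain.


Checking each pair (does one codeword prefix another?):
  E='0' vs C='01': prefix -- VIOLATION

NO -- this is NOT a valid prefix code. E (0) is a prefix of C (01).


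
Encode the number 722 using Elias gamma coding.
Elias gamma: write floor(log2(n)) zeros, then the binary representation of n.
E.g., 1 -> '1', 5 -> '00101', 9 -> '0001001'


num_bits = floor(log2(722)) + 1 = 10
leading_zeros = num_bits - 1 = 9
binary(722) = 1011010010

Elias gamma(722) = '000000000' + '1011010010' = 0000000001011010010 (19 bits)


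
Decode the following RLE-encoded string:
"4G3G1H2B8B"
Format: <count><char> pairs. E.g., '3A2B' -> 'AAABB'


Expanding each <count><char> pair:
  4G -> 'GGGG'
  3G -> 'GGG'
  1H -> 'H'
  2B -> 'BB'
  8B -> 'BBBBBBBB'

Decoded = GGGGGGGHBBBBBBBBBB


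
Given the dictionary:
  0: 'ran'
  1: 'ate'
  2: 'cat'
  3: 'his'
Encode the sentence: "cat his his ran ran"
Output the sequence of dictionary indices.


Look up each word in the dictionary:
  'cat' -> 2
  'his' -> 3
  'his' -> 3
  'ran' -> 0
  'ran' -> 0

Encoded: [2, 3, 3, 0, 0]


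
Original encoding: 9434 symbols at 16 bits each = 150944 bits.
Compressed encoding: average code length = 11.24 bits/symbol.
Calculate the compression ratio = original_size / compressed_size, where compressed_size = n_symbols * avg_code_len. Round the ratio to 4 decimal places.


original_size = n_symbols * orig_bits = 9434 * 16 = 150944 bits
compressed_size = n_symbols * avg_code_len = 9434 * 11.24 = 106038.16 bits
ratio = original_size / compressed_size = 150944 / 106038.16 = 1.4235

Compression ratio = 1.4235


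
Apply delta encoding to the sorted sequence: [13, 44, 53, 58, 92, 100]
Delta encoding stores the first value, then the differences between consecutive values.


First value: 13
Deltas:
  44 - 13 = 31
  53 - 44 = 9
  58 - 53 = 5
  92 - 58 = 34
  100 - 92 = 8


Delta encoded: [13, 31, 9, 5, 34, 8]


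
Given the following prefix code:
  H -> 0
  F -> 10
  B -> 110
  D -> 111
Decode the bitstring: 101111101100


Decoding step by step:
Bits 10 -> F
Bits 111 -> D
Bits 110 -> B
Bits 110 -> B
Bits 0 -> H


Decoded message: FDBBH


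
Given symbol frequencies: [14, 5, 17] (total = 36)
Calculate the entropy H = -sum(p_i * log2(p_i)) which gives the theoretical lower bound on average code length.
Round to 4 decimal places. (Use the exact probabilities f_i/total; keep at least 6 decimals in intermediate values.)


Per-symbol terms -p_i * log2(p_i) with p_i = f_i/36:
  p = 14/36 = 0.388889: log2(p) = -1.362570, -p*log2(p) = 0.529888
  p = 5/36 = 0.138889: log2(p) = -2.847997, -p*log2(p) = 0.395555
  p = 17/36 = 0.472222: log2(p) = -1.082462, -p*log2(p) = 0.511163
H = 0.529888 + 0.395555 + 0.511163 = 1.436606

H = 1.4366 bits/symbol


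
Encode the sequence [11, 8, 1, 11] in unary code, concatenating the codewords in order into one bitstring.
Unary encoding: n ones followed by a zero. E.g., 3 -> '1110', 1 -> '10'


Encode each number as n ones followed by a terminating 0:
  11 -> 111111111110 (12 bits)
  8 -> 111111110 (9 bits)
  1 -> 10 (2 bits)
  11 -> 111111111110 (12 bits)
Total length = 12 + 9 + 2 + 12 = 35 bits.

Unary([11, 8, 1, 11]) = 11111111111011111111010111111111110 (35 bits)


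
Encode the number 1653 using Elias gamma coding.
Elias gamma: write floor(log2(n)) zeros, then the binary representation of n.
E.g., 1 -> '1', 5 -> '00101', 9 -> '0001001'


num_bits = floor(log2(1653)) + 1 = 11
leading_zeros = num_bits - 1 = 10
binary(1653) = 11001110101

Elias gamma(1653) = '0000000000' + '11001110101' = 000000000011001110101 (21 bits)


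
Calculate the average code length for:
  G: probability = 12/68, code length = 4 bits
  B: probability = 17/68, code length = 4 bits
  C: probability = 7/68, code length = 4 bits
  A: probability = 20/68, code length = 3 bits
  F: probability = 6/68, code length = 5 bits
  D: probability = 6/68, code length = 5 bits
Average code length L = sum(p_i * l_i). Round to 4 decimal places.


Weighted contributions p_i * l_i:
  G: (12/68) * 4 = 48/68
  B: (17/68) * 4 = 68/68
  C: (7/68) * 4 = 28/68
  A: (20/68) * 3 = 60/68
  F: (6/68) * 5 = 30/68
  D: (6/68) * 5 = 30/68
Sum = (48 + 68 + 28 + 60 + 30 + 30)/68 = 264/68

L = 264/68 = 3.8824 bits/symbol
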